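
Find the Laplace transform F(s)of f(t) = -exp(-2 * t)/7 -1/(7 * s + 14)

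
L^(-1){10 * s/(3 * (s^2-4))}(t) 10 * cosh(2 * t)/3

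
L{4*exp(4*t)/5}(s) 4/(5*(s - 4))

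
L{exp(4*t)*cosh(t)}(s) (s - 4)/((s - 4)^2 - 1)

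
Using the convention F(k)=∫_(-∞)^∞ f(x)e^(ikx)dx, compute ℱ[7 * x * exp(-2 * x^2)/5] 7 * sqrt(2) * I * sqrt(pi) * k * exp(-k^2/8)/40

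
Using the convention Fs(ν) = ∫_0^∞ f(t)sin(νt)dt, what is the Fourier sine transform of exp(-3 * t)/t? atan(ν/3)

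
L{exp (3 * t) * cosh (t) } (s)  (s - 3) / ( (s - 3) ^2-1) 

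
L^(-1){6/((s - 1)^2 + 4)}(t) 3 * exp(t) * sin(2 * t)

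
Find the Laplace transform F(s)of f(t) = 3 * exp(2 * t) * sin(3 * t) 9/((s - 2)^2 + 9)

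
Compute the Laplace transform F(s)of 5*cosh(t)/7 5*s/(7*(s^2 - 1))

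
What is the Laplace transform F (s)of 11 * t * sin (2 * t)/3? 44 * s/ (3 * (s^2 + 4)^2)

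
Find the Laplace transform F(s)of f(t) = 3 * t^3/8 9/(4 * s^4)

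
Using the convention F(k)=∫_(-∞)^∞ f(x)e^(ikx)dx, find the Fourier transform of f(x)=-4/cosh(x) -4 * pi/cosh(pi * k/2)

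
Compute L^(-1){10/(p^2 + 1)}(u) 10*sin(u)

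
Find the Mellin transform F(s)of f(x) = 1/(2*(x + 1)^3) pi*(s - 2)*(s - 1)/(4*sin(pi*s))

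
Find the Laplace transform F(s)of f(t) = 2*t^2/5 4/(5*s^3)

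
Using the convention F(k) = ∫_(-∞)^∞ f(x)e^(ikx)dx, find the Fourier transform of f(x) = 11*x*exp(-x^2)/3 11*I*sqrt(pi)*k*exp(-k^2/4)/6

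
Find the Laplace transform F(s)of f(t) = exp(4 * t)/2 1/(2 * (s - 4))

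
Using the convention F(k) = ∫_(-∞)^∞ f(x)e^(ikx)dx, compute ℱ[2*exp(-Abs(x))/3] 4/(3*(k^2 + 1))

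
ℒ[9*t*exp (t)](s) 9/ (s - 1) ^2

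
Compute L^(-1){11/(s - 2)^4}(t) 11*t^3*exp(2*t)/6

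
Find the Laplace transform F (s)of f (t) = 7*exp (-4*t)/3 7/ (3*(s+4))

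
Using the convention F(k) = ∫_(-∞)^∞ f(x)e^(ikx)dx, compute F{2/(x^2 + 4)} pi*exp(-2*Abs(k))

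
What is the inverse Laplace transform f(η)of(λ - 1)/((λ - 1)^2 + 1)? exp(η) * cos(η)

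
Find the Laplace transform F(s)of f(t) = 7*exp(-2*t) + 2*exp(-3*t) 7/(s + 2) + 2/(s + 3)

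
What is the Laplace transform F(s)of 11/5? 11/(5 * s)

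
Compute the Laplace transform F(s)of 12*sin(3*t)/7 36/(7*(s^2 + 9))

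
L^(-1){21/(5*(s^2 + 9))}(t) 7*sin(3*t)/5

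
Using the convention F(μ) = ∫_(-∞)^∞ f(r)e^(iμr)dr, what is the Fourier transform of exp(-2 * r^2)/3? sqrt(2) * sqrt(pi) * exp(-μ^2/8)/6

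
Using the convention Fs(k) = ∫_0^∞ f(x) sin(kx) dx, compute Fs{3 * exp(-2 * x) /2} 3 * k/(2 * (k^2 + 4) ) 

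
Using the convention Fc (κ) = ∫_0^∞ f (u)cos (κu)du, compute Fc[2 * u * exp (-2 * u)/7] 2 * (4 - κ^2)/ (7 * (κ^2 + 4)^2)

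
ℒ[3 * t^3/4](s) 9/(2 * s^4)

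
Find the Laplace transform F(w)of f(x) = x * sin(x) 2 * w/(w^2 + 1)^2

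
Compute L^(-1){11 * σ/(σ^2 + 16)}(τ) 11 * cos(4 * τ)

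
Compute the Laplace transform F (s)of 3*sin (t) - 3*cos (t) 3/ (s^2+1) - 3*s/ (s^2+1)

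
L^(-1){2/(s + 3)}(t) 2*exp(-3*t)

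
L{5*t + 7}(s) 7/s + 5/s^2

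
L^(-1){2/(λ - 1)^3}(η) η^2*exp(η)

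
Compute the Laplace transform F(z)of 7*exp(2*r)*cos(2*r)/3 7*(z - 2)/(3*((z - 2)^2 + 4))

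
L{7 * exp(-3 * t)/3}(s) 7/(3 * (s + 3))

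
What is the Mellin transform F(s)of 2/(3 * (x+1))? 2 * pi * csc(pi * s)/3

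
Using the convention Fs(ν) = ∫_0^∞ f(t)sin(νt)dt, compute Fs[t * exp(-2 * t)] 4 * ν/(ν^2 + 4)^2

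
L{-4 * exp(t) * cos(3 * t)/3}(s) 4 * (1 - s)/(3 * ((s - 1)^2 + 9))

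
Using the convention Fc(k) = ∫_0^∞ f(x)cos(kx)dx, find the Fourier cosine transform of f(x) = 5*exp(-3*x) 15/(k^2 + 9)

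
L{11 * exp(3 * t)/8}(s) 11/(8 * (s - 3))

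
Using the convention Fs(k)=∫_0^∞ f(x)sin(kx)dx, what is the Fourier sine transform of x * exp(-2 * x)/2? 2 * k/(k^2 + 4)^2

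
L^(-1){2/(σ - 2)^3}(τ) τ^2 * exp(2 * τ)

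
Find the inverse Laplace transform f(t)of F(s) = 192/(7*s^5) 8*t^4/7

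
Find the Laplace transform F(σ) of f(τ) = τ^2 2/σ^3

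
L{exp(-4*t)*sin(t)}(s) 1/((s + 4)^2 + 1)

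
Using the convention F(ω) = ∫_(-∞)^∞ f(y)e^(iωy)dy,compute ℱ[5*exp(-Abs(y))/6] 5/(3*(ω^2 + 1))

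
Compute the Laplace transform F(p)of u p^(-2)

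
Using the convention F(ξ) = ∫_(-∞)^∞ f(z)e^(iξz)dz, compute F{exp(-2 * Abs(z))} 4/(ξ^2 + 4)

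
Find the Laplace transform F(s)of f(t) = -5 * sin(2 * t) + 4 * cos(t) 4 * s/(s^2 + 1) - 10/(s^2 + 4)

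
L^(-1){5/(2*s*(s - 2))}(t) 5*exp(t)*sinh(t)/2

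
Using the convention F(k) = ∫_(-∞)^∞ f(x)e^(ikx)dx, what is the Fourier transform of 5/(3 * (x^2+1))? 5 * pi * exp(-Abs(k))/3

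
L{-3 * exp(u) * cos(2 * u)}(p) 3 * (1 - p)/((p - 1)^2 + 4)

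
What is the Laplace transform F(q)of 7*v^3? 42/q^4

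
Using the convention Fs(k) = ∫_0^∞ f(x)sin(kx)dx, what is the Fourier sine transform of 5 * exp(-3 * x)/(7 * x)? 5 * atan(k/3)/7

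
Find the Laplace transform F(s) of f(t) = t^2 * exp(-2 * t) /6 1/(3 * (s + 2) ^3) 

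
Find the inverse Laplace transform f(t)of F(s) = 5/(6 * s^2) 5 * t/6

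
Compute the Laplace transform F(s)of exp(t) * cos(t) (s - 1)/((s - 1)^2 + 1)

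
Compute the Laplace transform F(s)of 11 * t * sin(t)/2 11 * s/(s^2 + 1)^2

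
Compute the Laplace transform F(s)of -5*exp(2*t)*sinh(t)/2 -5/(2*(s - 2)^2 - 2)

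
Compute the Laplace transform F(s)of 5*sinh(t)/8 5/(8*(s^2 - 1))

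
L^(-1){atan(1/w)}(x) sin(x)/x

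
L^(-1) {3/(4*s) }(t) 3/4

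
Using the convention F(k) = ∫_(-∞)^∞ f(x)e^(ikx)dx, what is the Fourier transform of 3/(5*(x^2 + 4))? 3*pi*exp(-2*Abs(k))/10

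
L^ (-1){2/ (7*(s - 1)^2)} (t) 2*t*exp (t)/7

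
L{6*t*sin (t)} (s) 12*s/ (s^2+1)^2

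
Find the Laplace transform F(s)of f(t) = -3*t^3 -18/s^4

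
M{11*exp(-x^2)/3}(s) 11*gamma(s/2)/6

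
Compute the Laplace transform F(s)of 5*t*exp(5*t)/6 5/(6*(s - 5)^2)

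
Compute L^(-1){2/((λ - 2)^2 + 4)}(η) exp(2 * η) * sin(2 * η)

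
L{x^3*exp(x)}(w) 6/(w - 1)^4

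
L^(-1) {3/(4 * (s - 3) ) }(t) 3 * exp(3 * t) /4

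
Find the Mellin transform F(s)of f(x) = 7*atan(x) -7*pi*sec(pi*s/2)/(2*s)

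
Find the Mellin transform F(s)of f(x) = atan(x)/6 -pi*sec(pi*s/2)/(12*s)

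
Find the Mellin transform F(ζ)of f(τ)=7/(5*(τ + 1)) 7*pi*csc(pi*ζ)/5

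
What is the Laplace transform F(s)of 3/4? 3/(4*s)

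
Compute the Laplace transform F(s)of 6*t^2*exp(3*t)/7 12/(7*(s - 3)^3)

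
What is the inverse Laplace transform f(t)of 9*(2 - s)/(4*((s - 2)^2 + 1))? -9*exp(2*t)*cos(t)/4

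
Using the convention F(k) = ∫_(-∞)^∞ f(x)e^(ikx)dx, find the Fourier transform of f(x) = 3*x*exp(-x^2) 3*I*sqrt(pi)*k*exp(-k^2/4)/2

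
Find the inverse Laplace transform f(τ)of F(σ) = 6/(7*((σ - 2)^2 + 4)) 3*exp(2*τ)*sin(2*τ)/7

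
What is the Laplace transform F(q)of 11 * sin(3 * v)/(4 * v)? 11 * atan(3/q)/4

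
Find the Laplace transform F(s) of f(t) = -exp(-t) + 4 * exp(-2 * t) 4/(s + 2) - 1/(s + 1) 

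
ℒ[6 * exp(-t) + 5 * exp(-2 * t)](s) 6/(s + 1) + 5/(s + 2)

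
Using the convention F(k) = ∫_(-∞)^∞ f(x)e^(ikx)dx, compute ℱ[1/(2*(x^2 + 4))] pi*exp(-2*Abs(k))/4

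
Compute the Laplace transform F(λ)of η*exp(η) (λ - 1)^(-2)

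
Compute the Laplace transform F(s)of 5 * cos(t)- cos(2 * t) 5 * s/(s^2 + 1)- s/(s^2 + 4)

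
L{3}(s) 3/s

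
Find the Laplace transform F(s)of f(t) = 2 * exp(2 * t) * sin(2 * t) 4/((s - 2)^2 + 4)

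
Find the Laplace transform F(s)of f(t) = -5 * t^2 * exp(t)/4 -5/(2 * (s - 1)^3)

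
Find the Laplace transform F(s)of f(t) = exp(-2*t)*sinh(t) 1/((s+2)^2 - 1)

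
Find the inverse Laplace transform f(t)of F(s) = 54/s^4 9 * t^3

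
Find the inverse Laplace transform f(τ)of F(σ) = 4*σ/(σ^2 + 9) 4*cos(3*τ)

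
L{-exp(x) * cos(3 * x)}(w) (1 - w)/((w - 1)^2 + 9)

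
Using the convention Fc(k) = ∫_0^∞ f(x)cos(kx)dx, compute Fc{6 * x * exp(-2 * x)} 6 * (4 - k^2)/(k^2 + 4)^2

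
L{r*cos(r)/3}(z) (z^2-1)/(3*(z^2 + 1)^2)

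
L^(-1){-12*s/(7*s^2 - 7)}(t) -12*cosh(t)/7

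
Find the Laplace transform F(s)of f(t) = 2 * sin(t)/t 2 * atan(1/s)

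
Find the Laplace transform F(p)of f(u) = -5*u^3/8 -15/(4*p^4)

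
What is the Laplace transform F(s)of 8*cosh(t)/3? 8*s/(3*(s^2 - 1))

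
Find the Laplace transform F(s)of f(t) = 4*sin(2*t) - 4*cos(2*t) 8/(s^2 + 4) - 4*s/(s^2 + 4)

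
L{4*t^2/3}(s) 8/(3*s^3)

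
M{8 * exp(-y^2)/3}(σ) 4 * gamma(σ/2)/3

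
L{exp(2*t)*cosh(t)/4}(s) (s - 2)/(4*((s - 2)^2-1))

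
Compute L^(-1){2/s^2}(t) 2*t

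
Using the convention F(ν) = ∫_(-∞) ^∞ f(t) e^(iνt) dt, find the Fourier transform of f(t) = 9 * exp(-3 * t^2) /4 3 * sqrt(3) * sqrt(pi) * exp(-ν^2/12) /4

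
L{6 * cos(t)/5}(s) 6 * s/(5 * (s^2+1))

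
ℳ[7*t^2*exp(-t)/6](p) 7*gamma(p + 2)/6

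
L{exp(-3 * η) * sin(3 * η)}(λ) 3/((λ + 3)^2 + 9)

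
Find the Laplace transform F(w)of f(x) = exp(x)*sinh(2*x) 2/((w - 1)^2-4)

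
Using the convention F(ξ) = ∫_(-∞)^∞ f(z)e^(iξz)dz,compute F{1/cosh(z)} pi/cosh(pi * ξ/2)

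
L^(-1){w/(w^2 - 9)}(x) cosh(3*x)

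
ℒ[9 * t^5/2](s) 540/s^6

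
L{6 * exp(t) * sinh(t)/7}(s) 6/(7 * s * (s - 2))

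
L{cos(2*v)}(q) q/(q^2 + 4)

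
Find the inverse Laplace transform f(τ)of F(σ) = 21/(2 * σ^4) 7 * τ^3/4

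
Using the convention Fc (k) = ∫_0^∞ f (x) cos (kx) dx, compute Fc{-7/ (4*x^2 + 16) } -7*pi*exp (-2*k) /16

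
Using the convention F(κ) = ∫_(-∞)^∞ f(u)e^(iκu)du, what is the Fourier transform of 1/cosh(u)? pi/cosh(pi*κ/2)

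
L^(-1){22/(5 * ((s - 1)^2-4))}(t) 11 * exp(t) * sinh(2 * t)/5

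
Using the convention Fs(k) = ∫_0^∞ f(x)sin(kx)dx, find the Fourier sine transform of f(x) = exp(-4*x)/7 k/(7*(k^2 + 16))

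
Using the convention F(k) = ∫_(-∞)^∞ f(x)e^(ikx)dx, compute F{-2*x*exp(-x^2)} -I*sqrt(pi)*k*exp(-k^2/4)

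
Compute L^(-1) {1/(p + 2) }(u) exp(-2 * u) 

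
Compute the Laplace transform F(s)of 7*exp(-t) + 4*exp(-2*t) 7/(s + 1) + 4/(s + 2)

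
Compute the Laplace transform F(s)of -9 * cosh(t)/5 -9 * s/(5 * s^2 - 5)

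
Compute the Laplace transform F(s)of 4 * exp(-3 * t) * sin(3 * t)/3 4/((s+3)^2+9)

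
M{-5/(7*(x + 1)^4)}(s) 5*pi*(s - 3)*(s - 2)*(s - 1)/(42*sin(pi*s))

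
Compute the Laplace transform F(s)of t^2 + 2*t 2/s^3 + 2/s^2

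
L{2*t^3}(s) 12/s^4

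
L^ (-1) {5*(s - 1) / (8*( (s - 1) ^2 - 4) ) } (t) 5*exp (t)*cosh (2*t) /8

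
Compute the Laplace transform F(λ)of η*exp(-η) (λ + 1)^(-2)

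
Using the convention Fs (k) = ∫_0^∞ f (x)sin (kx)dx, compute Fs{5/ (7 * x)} 5 * pi/14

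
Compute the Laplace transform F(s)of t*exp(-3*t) (s + 3)^(-2)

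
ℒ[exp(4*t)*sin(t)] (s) 1/((s - 4)^2 + 1)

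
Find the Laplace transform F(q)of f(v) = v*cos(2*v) (q^2 - 4)/(q^2 + 4)^2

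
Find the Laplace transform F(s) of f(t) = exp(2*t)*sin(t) 1/((s - 2) ^2 + 1) 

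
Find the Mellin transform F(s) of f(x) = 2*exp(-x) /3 2*gamma(s) /3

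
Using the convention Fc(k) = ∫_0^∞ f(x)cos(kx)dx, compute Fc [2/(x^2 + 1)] pi*exp(-k)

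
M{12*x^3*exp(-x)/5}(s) 12*gamma(s + 3)/5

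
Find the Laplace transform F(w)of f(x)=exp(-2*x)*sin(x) 1/((w + 2)^2 + 1)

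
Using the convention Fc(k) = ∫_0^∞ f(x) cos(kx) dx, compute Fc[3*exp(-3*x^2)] sqrt(3)*sqrt(pi)*exp(-k^2/12) /2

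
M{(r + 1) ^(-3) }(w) pi*(w - 2)*(w - 1) /(2*sin(pi*w) ) 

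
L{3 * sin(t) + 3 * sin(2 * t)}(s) 6/(s^2 + 4) + 3/(s^2 + 1)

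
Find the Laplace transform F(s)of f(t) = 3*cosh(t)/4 3*s/(4*(s^2 - 1))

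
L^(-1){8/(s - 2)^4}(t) 4 * t^3 * exp(2 * t)/3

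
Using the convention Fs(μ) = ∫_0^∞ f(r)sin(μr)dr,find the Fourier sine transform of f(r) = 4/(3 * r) 2 * pi/3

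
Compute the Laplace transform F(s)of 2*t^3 12/s^4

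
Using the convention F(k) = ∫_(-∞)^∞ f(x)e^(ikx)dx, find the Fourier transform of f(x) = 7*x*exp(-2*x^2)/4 7*sqrt(2)*I*sqrt(pi)*k*exp(-k^2/8)/32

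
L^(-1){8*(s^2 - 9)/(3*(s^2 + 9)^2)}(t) 8*t*cos(3*t)/3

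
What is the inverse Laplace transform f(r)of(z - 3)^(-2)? r*exp(3*r)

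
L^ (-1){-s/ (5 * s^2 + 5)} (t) -cos (t)/5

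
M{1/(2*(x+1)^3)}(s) pi*(s - 2)*(s - 1)/(4*sin(pi*s))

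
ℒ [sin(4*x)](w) 4/(w^2 + 16)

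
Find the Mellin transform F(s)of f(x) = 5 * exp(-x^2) 5 * gamma(s/2)/2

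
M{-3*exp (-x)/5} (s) -3*gamma (s)/5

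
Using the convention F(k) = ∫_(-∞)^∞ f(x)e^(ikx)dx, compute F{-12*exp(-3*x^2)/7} -4*sqrt(3)*sqrt(pi)*exp(-k^2/12)/7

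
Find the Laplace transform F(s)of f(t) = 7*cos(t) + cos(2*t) 7*s/(s^2 + 1) + s/(s^2 + 4)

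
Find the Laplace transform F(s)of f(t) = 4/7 4/(7*s)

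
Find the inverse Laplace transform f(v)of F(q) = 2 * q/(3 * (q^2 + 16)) 2 * cos(4 * v)/3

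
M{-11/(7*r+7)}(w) -11*pi*csc(pi*w)/7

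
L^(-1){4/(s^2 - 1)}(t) 4*sinh(t)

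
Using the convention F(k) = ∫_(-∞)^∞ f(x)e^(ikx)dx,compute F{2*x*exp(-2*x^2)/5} sqrt(2)*I*sqrt(pi)*k*exp(-k^2/8)/20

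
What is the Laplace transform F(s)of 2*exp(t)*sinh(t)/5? 2/(5*s*(s - 2))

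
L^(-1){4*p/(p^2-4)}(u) 4*cosh(2*u)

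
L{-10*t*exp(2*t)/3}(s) -10/(3*(s - 2)^2)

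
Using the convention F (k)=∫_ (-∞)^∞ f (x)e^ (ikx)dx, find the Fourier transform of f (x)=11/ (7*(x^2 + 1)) 11*pi*exp (-Abs (k))/7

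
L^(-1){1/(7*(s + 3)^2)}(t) t*exp(-3*t)/7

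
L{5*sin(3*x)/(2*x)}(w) 5*atan(3/w)/2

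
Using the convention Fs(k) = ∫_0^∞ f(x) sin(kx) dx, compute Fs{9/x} 9*pi/2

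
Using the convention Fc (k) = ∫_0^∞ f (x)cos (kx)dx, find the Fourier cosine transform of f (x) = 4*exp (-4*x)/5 16/ (5*(k^2 + 16))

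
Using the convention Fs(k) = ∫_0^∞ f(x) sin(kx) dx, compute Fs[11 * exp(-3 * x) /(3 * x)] 11 * atan(k/3) /3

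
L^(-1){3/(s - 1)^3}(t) 3*t^2*exp(t)/2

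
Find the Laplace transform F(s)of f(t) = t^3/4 3/(2 * s^4)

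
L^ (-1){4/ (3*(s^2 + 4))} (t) 2*sin (2*t)/3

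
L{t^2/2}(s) s^(-3)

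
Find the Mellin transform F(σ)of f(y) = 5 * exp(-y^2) 5 * gamma(σ/2)/2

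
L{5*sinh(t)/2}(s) 5/(2*(s^2-1))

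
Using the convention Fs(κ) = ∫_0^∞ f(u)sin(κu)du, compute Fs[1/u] pi/2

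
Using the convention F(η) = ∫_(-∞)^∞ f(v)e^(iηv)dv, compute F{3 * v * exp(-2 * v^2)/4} 3 * sqrt(2) * I * sqrt(pi) * η * exp(-η^2/8)/32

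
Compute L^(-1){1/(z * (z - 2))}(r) exp(r) * sinh(r)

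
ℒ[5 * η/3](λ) 5/(3 * λ^2)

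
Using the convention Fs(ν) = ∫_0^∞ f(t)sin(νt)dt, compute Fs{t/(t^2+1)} pi * exp(-ν)/2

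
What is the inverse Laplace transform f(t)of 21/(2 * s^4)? 7 * t^3/4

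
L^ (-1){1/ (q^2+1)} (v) sin (v)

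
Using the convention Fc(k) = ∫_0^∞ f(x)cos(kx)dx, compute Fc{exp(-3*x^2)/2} sqrt(3)*sqrt(pi)*exp(-k^2/12)/12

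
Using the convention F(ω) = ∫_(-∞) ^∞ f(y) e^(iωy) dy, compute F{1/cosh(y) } pi/cosh(pi*ω/2) 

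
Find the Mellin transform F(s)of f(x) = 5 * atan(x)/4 -5 * pi * sec(pi * s/2)/(8 * s)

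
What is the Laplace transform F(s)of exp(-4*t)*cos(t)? (s+4)/((s+4)^2+1)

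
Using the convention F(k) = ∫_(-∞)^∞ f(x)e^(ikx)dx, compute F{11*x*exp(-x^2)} 11*I*sqrt(pi)*k*exp(-k^2/4)/2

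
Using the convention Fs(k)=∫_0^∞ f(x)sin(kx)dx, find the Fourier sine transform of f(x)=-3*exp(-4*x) -3*k/(k^2 + 16)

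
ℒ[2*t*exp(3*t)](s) 2/(s - 3)^2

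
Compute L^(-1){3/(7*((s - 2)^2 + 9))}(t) exp(2*t)*sin(3*t)/7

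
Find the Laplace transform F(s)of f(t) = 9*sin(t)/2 9/(2*(s^2 + 1))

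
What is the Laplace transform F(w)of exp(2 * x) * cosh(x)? (w - 2)/((w - 2)^2 - 1)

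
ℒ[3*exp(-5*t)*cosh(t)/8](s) 3*(s + 5)/(8*((s + 5)^2 - 1))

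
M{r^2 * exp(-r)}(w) gamma(w + 2)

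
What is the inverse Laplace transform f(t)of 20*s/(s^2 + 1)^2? 10*t*sin(t)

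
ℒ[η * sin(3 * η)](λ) 6 * λ/(λ^2 + 9)^2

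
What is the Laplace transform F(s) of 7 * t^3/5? 42/(5 * s^4) 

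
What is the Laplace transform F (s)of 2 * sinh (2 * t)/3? 4/ (3 * (s^2 - 4))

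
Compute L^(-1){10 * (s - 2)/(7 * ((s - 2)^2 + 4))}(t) 10 * exp(2 * t) * cos(2 * t)/7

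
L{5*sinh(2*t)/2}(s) 5/(s^2 - 4)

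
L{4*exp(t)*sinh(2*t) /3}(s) 8/(3*((s - 1) ^2 - 4) ) 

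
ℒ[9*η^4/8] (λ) 27/λ^5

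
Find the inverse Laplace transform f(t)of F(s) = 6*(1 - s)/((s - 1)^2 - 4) -6*exp(t)*cosh(2*t)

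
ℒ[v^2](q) 2/q^3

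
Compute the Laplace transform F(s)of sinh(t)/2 1/(2 * (s^2 - 1))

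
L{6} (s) 6/s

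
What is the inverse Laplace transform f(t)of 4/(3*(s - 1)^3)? 2*t^2*exp(t)/3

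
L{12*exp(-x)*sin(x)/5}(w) 12/(5*((w + 1)^2 + 1))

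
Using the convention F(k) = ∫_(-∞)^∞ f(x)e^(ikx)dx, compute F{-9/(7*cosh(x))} -9*pi/(7*cosh(pi*k/2))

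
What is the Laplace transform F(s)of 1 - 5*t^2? 1/s - 10/s^3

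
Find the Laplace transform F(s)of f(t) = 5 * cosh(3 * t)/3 5 * s/(3 * (s^2 - 9))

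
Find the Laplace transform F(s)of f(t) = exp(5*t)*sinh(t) 1/((s - 5)^2 - 1)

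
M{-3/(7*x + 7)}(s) -3*pi*csc(pi*s)/7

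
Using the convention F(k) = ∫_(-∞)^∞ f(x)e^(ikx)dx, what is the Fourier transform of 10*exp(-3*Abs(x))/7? 60/(7*(k^2 + 9))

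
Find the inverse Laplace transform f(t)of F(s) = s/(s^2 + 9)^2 t * sin(3 * t)/6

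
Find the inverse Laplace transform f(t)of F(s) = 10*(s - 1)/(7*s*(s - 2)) 10*exp(t)*cosh(t)/7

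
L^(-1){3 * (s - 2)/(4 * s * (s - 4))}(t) 3 * exp(2 * t) * cosh(2 * t)/4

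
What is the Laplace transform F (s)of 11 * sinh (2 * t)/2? 11/ (s^2 - 4)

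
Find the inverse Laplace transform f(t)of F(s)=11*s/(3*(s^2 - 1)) 11*cosh(t)/3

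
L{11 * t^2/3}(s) 22/(3 * s^3)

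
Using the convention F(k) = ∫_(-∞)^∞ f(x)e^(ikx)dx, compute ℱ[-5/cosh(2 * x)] -5 * pi/(2 * cosh(pi * k/4))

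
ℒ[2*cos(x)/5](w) 2*w/(5*(w^2 + 1))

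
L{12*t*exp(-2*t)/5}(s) 12/(5*(s+2)^2)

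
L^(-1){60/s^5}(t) 5 * t^4/2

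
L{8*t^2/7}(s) 16/(7*s^3)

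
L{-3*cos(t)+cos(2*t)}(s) s/(s^2+4) - 3*s/(s^2+1)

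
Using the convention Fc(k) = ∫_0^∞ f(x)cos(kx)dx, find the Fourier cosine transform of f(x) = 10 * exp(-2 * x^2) 5 * sqrt(2) * sqrt(pi) * exp(-k^2/8)/2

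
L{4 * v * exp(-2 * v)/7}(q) 4/(7 * (q + 2)^2)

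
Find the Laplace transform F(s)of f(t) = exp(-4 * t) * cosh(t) (s + 4)/((s + 4)^2 - 1)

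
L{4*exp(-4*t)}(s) 4/(s + 4)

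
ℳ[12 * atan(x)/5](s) -6 * pi * sec(pi * s/2)/(5 * s)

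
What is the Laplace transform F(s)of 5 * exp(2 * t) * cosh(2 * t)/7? 5 * (s - 2)/(7 * s * (s - 4))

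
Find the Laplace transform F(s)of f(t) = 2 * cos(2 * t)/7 2 * s/(7 * (s^2 + 4))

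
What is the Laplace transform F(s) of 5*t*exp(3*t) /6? 5/(6*(s - 3) ^2) 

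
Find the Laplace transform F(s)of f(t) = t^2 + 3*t 3/s^2 + 2/s^3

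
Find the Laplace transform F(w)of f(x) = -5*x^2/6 -5/(3*w^3)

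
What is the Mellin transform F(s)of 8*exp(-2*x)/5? 2^(3 - s)*gamma(s)/5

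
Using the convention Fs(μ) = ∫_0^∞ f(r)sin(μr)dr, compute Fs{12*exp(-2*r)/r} 12*atan(μ/2)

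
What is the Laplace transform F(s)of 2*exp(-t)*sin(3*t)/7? 6/(7*((s + 1)^2 + 9))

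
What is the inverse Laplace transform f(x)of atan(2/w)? sin(2*x)/x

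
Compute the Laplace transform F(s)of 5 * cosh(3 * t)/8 5 * s/(8 * (s^2-9))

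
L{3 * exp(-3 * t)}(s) 3/(s + 3)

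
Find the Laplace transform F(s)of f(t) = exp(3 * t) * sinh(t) 1/((s - 3)^2 - 1)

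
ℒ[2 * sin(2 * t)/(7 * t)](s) 2 * atan(2/s)/7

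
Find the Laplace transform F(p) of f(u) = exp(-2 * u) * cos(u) (p + 2) /((p + 2) ^2 + 1) 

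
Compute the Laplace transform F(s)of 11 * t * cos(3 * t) 11 * (s^2 - 9)/(s^2 + 9)^2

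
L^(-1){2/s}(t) 2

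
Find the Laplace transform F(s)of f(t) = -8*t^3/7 -48/(7*s^4)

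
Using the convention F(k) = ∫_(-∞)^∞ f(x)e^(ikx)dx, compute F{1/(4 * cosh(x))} pi/(4 * cosh(pi * k/2))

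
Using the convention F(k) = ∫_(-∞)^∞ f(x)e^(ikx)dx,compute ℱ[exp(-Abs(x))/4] 1/(2*(k^2+1))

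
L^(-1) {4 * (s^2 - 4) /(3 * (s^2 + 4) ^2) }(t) 4 * t * cos(2 * t) /3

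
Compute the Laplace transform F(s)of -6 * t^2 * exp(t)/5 -12/(5 * (s - 1)^3)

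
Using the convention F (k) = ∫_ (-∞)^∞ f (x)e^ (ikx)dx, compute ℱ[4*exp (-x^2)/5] 4*sqrt (pi)*exp (-k^2/4)/5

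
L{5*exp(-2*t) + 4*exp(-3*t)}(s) 4/(s + 3) + 5/(s + 2)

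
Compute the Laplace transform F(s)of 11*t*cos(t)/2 11*(s^2 - 1)/(2*(s^2 + 1)^2)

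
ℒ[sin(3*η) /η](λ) atan(3/λ) 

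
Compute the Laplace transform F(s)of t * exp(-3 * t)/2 1/(2 * (s + 3)^2)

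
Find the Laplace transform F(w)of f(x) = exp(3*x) 1/(w - 3)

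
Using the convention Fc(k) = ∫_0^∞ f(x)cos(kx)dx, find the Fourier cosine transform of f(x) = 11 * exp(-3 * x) 33/(k^2 + 9)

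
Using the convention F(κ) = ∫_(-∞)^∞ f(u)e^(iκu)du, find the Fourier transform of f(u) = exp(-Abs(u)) 2/(κ^2 + 1)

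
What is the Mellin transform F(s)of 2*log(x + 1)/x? -2*pi*csc(pi*s)/(s - 1)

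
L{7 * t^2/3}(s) 14/(3 * s^3)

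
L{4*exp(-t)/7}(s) 4/(7*(s + 1))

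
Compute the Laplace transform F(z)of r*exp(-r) (z + 1)^(-2)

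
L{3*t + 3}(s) 3/s^2 + 3/s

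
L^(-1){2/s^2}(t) 2*t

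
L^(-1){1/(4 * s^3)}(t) t^2/8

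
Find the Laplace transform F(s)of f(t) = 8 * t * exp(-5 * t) 8/(s + 5)^2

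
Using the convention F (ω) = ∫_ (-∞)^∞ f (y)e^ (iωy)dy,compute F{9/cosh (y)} 9*pi/cosh (pi*ω/2)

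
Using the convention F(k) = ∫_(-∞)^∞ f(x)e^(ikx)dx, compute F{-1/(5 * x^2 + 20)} -pi * exp(-2 * Abs(k))/10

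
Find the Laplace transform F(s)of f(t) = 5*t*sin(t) 10*s/(s^2+1)^2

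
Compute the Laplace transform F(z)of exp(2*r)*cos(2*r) (z - 2)/((z - 2)^2 + 4)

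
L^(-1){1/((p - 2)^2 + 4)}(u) exp(2*u)*sin(2*u)/2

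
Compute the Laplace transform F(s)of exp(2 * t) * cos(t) (s - 2)/((s - 2)^2 + 1)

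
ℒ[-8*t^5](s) -960/s^6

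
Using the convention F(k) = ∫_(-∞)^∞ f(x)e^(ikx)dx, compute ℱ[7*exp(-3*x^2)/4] 7*sqrt(3)*sqrt(pi)*exp(-k^2/12)/12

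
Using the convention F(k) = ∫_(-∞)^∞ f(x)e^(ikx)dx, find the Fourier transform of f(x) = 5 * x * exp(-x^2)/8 5 * I * sqrt(pi) * k * exp(-k^2/4)/16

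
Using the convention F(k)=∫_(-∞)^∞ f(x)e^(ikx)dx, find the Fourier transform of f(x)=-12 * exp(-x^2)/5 -12 * sqrt(pi) * exp(-k^2/4)/5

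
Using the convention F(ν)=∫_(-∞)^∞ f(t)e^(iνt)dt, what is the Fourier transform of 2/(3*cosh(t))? 2*pi/(3*cosh(pi*ν/2))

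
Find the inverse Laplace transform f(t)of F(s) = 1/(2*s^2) t/2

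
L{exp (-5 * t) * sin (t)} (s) 1/ ( (s + 5)^2 + 1)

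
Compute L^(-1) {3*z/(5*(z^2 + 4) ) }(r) 3*cos(2*r) /5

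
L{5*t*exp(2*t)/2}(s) 5/(2*(s - 2)^2)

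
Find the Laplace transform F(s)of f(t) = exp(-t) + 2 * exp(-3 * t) 1/(s + 1) + 2/(s + 3)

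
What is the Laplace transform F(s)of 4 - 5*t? 4/s - 5/s^2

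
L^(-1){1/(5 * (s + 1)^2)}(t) t * exp(-t)/5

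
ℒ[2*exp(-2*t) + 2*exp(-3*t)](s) 2/(s + 2) + 2/(s + 3)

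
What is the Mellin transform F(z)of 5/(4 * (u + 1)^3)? 5 * pi * (z - 2) * (z - 1)/(8 * sin(pi * z))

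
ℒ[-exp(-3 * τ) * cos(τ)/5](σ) (-σ - 3)/(5 * ((σ + 3)^2 + 1))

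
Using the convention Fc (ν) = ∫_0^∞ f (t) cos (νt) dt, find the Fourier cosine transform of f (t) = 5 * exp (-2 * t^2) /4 5 * sqrt (2) * sqrt (pi) * exp (-ν^2/8) /16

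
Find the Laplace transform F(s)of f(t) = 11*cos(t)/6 11*s/(6*(s^2+1))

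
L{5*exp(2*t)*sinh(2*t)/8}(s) 5/(4*s*(s - 4))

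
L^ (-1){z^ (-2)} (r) r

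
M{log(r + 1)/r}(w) -pi * csc(pi * w)/(w - 1)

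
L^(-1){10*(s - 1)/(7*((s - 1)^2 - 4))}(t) 10*exp(t)*cosh(2*t)/7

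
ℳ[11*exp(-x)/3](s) 11*gamma(s)/3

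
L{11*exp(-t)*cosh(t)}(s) 11*(s+1)/(s*(s+2))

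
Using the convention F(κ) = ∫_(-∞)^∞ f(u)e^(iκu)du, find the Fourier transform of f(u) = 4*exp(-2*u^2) 2*sqrt(2)*sqrt(pi)*exp(-κ^2/8)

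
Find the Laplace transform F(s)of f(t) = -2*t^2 -4/s^3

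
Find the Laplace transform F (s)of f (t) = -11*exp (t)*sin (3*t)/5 -33/ (5*(s - 1)^2 + 45)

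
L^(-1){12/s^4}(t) 2*t^3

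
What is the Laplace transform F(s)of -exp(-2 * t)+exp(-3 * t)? 1/(s+3) - 1/(s+2)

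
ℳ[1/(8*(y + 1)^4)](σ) gamma(σ)*gamma(4 - σ)/48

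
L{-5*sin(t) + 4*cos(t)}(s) 4*s/(s^2 + 1) - 5/(s^2 + 1)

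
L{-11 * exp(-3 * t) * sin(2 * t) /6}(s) -11/(3 * (s+3) ^2+12) 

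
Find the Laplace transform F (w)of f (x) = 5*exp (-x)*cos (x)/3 5*(w + 1)/ (3*( (w + 1)^2 + 1))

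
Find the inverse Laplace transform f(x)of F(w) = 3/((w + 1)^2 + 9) exp(-x) * sin(3 * x)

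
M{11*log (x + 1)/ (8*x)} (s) -11*pi*csc (pi*s)/ (8*s - 8)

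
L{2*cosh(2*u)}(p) 2*p/(p^2 - 4)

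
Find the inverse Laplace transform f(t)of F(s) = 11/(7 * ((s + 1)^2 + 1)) 11 * exp(-t) * sin(t)/7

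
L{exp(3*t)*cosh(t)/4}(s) (s - 3)/(4*((s - 3)^2 - 1))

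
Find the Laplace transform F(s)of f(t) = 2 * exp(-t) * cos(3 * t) 2 * (s + 1)/((s + 1)^2 + 9)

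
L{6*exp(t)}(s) 6/(s - 1)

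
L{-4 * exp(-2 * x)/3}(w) -4/(3 * w+6)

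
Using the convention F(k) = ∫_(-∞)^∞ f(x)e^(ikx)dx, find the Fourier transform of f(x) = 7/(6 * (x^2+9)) 7 * pi * exp(-3 * Abs(k))/18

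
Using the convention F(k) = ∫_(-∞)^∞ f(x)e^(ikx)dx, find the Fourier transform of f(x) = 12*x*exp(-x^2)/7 6*I*sqrt(pi)*k*exp(-k^2/4)/7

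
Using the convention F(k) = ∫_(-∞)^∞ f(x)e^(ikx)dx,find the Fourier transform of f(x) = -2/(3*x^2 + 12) -pi*exp(-2*Abs(k))/3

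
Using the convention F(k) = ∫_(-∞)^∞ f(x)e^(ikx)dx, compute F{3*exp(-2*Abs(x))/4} 3/(k^2 + 4)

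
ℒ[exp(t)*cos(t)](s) (s - 1)/((s - 1)^2 + 1)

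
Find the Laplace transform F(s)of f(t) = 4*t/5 4/(5*s^2)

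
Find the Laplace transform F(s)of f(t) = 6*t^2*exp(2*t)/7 12/(7*(s - 2)^3)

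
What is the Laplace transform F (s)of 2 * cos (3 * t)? 2 * s/ (s^2 + 9)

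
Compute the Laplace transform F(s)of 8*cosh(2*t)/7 8*s/(7*(s^2 - 4))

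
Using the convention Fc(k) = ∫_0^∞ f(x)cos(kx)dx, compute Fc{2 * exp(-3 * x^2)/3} sqrt(3) * sqrt(pi) * exp(-k^2/12)/9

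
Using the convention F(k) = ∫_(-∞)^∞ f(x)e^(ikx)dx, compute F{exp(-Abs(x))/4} 1/(2*(k^2 + 1))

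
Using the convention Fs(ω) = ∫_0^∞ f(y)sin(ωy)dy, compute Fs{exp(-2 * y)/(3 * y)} atan(ω/2)/3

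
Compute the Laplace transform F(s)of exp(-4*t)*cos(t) (s + 4)/((s + 4)^2 + 1)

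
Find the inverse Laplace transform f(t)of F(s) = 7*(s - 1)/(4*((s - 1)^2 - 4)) 7*exp(t)*cosh(2*t)/4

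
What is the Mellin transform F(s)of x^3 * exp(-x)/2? gamma(s + 3)/2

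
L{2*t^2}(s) 4/s^3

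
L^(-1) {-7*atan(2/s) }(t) -7*sin(2*t) /t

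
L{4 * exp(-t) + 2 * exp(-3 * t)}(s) 2/(s + 3) + 4/(s + 1)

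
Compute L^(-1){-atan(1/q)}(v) -sin(v)/v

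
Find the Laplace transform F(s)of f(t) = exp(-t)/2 1/(2*(s + 1))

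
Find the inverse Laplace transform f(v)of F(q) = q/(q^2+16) cos(4*v)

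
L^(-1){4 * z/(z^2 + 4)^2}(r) r * sin(2 * r)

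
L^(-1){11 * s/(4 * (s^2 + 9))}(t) 11 * cos(3 * t)/4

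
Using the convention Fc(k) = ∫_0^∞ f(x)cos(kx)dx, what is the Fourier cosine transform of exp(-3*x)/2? 3/(2*(k^2+9))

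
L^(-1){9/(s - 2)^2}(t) 9 * t * exp(2 * t)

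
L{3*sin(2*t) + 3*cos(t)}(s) 3*s/(s^2 + 1) + 6/(s^2 + 4)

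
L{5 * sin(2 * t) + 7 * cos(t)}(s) 7 * s/(s^2 + 1) + 10/(s^2 + 4)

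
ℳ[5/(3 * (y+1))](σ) 5 * pi * csc(pi * σ)/3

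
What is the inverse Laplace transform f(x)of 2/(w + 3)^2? 2*x*exp(-3*x)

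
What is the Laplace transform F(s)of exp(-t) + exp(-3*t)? 1/(s + 3) + 1/(s + 1)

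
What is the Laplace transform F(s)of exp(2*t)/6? 1/(6*(s - 2))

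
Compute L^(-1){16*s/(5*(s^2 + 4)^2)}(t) 4*t*sin(2*t)/5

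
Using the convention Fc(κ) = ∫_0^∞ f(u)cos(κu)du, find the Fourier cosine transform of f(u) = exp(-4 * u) 4/(κ^2 + 16)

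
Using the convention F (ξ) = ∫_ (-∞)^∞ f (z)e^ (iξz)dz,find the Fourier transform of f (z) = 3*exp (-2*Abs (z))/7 12/ (7*(ξ^2 + 4))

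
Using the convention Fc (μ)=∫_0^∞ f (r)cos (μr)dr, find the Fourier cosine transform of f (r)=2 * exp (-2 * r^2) sqrt (2) * sqrt (pi) * exp (-μ^2/8)/2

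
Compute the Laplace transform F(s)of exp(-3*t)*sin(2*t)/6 1/(3*((s + 3)^2 + 4))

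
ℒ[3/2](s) 3/(2 * s)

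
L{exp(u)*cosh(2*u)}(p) (p - 1)/((p - 1)^2 - 4)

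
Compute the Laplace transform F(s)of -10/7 -10/(7 * s)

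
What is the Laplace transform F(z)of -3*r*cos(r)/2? 3*(1 - z^2)/(2*(z^2 + 1)^2)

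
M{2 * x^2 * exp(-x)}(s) 2 * gamma(s + 2)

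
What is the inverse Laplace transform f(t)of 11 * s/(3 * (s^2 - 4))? 11 * cosh(2 * t)/3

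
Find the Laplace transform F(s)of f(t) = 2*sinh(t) 2/(s^2-1)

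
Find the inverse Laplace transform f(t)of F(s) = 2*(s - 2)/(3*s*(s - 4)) 2*exp(2*t)*cosh(2*t)/3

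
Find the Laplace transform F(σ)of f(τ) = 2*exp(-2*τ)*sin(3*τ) 6/((σ + 2)^2 + 9)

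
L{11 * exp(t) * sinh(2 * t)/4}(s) 11/(2 * ((s - 1)^2-4))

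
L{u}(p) p^(-2)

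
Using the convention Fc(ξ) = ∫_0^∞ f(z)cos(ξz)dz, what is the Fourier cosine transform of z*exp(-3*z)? (9 - ξ^2)/(ξ^2 + 9)^2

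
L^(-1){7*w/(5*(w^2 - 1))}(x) 7*cosh(x)/5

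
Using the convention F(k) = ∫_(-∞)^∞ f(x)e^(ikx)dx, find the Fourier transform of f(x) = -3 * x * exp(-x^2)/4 -3 * I * sqrt(pi) * k * exp(-k^2/4)/8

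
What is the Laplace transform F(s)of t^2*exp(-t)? 2/(s+1)^3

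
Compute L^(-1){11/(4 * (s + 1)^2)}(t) 11 * t * exp(-t)/4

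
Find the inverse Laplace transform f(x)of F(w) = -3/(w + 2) -3*exp(-2*x)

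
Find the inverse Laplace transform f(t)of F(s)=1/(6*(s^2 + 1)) sin(t)/6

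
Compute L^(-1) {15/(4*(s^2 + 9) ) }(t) 5*sin(3*t) /4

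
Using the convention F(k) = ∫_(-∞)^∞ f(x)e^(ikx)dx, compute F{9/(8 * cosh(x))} 9 * pi/(8 * cosh(pi * k/2))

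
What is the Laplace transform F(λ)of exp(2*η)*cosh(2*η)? (λ - 2)/(λ*(λ - 4))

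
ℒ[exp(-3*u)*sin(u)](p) 1/((p + 3)^2 + 1)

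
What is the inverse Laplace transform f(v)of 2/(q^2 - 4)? sinh(2 * v)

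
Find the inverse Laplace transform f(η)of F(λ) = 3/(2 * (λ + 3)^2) 3 * η * exp(-3 * η)/2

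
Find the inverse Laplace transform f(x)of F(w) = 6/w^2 6*x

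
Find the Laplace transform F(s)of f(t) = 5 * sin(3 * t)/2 15/(2 * (s^2 + 9))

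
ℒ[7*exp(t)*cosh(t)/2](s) 7*(s - 1)/(2*s*(s - 2))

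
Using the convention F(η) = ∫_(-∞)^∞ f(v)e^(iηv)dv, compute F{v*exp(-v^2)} I*sqrt(pi)*η*exp(-η^2/4)/2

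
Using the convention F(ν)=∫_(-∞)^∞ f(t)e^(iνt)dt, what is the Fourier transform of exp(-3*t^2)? sqrt(3)*sqrt(pi)*exp(-ν^2/12)/3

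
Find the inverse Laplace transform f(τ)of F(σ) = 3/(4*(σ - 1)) 3*exp(τ)/4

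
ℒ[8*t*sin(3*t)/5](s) 48*s/(5*(s^2 + 9)^2)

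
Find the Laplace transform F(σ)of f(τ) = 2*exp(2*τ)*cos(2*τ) 2*(σ - 2)/((σ - 2)^2+4)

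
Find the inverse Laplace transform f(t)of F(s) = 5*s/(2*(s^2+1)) 5*cos(t)/2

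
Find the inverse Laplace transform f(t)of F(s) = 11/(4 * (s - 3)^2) 11 * t * exp(3 * t)/4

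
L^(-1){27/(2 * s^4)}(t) 9 * t^3/4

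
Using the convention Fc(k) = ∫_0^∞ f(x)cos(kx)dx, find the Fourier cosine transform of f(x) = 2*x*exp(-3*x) 2*(9 - k^2)/(k^2+9)^2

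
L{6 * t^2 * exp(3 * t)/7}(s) 12/(7 * (s - 3)^3)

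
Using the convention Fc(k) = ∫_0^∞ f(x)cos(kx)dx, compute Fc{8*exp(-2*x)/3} 16/(3*(k^2 + 4))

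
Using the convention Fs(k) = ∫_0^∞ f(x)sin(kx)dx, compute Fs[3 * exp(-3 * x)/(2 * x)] 3 * atan(k/3)/2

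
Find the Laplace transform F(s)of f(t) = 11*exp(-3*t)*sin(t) 11/((s + 3)^2 + 1)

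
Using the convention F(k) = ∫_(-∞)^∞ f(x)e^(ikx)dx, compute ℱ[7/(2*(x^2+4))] 7*pi*exp(-2*Abs(k))/4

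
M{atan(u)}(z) -pi*sec(pi*z/2)/(2*z)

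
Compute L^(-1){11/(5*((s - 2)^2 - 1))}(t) 11*exp(2*t)*sinh(t)/5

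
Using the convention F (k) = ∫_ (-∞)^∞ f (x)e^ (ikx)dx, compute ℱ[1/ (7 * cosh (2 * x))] pi/ (14 * cosh (pi * k/4))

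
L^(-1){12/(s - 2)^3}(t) 6*t^2*exp(2*t)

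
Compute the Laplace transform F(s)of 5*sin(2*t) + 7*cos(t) 7*s/(s^2 + 1) + 10/(s^2 + 4)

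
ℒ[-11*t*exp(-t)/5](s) -11/(5*(s + 1)^2)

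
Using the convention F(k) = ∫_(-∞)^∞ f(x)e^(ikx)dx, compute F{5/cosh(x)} 5 * pi/cosh(pi * k/2)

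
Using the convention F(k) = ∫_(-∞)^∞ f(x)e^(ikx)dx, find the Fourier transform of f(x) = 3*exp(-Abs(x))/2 3/(k^2 + 1)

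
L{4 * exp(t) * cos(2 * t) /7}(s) 4 * (s - 1) /(7 * ((s - 1) ^2 + 4) ) 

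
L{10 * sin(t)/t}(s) 10 * atan(1/s)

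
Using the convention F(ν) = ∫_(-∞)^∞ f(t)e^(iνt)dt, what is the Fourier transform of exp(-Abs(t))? 2/(ν^2 + 1)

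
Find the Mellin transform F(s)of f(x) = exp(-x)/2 gamma(s)/2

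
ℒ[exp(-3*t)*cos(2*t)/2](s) (s + 3)/(2*((s + 3)^2 + 4))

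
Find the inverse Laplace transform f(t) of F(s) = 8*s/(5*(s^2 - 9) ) 8*cosh(3*t) /5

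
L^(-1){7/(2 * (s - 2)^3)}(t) 7 * t^2 * exp(2 * t)/4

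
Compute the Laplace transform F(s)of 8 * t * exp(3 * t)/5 8/(5 * (s - 3)^2)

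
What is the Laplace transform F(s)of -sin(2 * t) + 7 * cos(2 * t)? 7 * s/(s^2 + 4) - 2/(s^2 + 4)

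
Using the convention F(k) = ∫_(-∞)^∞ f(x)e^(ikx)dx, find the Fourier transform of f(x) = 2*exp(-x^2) 2*sqrt(pi)*exp(-k^2/4)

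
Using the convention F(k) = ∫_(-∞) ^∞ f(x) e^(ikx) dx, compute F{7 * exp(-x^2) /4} 7 * sqrt(pi) * exp(-k^2/4) /4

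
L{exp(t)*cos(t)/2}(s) (s - 1)/(2*((s - 1)^2 + 1))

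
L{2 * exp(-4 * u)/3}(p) 2/(3 * (p + 4))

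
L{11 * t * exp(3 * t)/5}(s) 11/(5 * (s - 3)^2)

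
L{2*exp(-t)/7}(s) 2/(7*(s + 1))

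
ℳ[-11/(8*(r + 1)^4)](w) 11*pi*(w - 3)*(w - 2)*(w - 1)/(48*sin(pi*w))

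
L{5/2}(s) 5/(2 * s)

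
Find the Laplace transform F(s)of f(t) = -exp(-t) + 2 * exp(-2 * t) 2/(s + 2)-1/(s + 1)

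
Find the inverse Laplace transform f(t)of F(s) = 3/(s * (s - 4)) 3 * exp(2 * t) * sinh(2 * t)/2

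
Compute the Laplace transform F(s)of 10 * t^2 20/s^3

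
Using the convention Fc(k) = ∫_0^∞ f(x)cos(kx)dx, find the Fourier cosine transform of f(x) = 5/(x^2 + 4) 5*pi*exp(-2*k)/4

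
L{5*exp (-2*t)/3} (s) 5/ (3*(s + 2))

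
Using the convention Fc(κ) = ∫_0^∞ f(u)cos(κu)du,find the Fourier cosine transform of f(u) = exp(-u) 1/(κ^2 + 1)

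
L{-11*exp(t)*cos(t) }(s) 11*(1 - s) /((s - 1) ^2 + 1) 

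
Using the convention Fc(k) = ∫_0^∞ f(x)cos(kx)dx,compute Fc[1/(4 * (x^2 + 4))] pi * exp(-2 * k)/16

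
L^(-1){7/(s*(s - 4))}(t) 7*exp(2*t)*sinh(2*t)/2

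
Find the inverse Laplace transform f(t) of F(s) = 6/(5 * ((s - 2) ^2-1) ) 6 * exp(2 * t) * sinh(t) /5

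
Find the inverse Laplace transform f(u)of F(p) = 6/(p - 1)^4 u^3*exp(u)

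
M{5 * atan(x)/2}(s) -5 * pi * sec(pi * s/2)/(4 * s)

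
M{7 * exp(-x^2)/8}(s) 7 * gamma(s/2)/16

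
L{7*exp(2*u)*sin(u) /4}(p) 7/(4*((p - 2) ^2 + 1) ) 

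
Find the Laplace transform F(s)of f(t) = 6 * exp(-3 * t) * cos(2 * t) 6 * (s + 3)/((s + 3)^2 + 4)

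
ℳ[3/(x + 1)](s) 3*pi*csc(pi*s) 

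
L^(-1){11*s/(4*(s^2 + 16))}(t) 11*cos(4*t)/4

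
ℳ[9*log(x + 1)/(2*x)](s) -9*pi*csc(pi*s)/(2*s - 2)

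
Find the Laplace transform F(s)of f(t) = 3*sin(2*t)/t 3*atan(2/s)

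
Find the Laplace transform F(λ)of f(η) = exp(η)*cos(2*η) (λ - 1)/((λ - 1)^2 + 4)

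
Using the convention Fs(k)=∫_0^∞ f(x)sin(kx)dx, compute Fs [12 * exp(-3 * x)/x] 12 * atan(k/3)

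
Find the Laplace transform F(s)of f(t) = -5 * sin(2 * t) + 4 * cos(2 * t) 4 * s/(s^2 + 4) - 10/(s^2 + 4)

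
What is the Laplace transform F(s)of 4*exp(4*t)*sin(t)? 4/((s - 4)^2 + 1)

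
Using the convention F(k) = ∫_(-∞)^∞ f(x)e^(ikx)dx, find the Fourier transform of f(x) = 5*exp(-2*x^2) 5*sqrt(2)*sqrt(pi)*exp(-k^2/8)/2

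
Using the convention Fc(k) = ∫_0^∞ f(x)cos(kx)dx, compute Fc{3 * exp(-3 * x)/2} 9/(2 * (k^2+9))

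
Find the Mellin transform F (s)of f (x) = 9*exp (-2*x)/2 9*gamma (s)/ (2*2^s)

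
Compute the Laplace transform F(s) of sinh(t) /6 1/(6 * (s^2 - 1) ) 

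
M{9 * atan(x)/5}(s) -9 * pi * sec(pi * s/2)/(10 * s)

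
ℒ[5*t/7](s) 5/(7*s^2)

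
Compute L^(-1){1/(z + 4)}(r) exp(-4*r)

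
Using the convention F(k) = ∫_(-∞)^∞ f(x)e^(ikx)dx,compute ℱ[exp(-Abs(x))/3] 2/(3 * (k^2 + 1))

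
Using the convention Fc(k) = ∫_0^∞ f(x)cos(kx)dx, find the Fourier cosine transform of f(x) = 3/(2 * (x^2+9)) pi * exp(-3 * k)/4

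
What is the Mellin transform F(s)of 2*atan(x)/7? -pi*sec(pi*s/2)/(7*s)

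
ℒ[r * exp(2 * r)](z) (z - 2)^(-2)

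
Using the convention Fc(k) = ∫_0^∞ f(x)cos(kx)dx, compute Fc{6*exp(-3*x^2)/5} sqrt(3)*sqrt(pi)*exp(-k^2/12)/5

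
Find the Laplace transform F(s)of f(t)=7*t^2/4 7/(2*s^3)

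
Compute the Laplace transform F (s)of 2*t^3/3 4/s^4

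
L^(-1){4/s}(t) 4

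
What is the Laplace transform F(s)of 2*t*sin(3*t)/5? 12*s/(5*(s^2 + 9)^2)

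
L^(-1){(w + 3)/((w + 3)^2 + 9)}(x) exp(-3*x)*cos(3*x)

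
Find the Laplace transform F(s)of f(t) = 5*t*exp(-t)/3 5/(3*(s + 1)^2)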